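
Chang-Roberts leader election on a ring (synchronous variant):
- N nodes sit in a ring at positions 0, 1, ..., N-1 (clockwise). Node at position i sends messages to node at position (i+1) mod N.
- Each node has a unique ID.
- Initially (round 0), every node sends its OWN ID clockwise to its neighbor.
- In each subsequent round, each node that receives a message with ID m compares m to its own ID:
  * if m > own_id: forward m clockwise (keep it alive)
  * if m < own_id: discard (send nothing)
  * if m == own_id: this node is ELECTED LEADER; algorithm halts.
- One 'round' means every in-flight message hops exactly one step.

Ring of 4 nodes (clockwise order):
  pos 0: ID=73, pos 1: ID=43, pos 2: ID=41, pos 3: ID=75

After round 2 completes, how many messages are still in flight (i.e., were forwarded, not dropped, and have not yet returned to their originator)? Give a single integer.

Round 1: pos1(id43) recv 73: fwd; pos2(id41) recv 43: fwd; pos3(id75) recv 41: drop; pos0(id73) recv 75: fwd
Round 2: pos2(id41) recv 73: fwd; pos3(id75) recv 43: drop; pos1(id43) recv 75: fwd
After round 2: 2 messages still in flight

Answer: 2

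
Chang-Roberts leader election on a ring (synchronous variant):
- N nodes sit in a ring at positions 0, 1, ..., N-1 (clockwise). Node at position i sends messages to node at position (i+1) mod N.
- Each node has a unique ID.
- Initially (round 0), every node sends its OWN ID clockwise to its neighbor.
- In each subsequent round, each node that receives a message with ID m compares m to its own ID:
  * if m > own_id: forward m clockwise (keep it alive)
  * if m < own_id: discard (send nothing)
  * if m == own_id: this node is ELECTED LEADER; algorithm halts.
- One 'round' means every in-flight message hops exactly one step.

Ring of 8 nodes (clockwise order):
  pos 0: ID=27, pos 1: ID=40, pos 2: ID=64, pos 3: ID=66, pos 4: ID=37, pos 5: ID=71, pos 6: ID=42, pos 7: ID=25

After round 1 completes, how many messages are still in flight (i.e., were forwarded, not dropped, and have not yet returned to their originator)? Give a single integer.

Answer: 3

Derivation:
Round 1: pos1(id40) recv 27: drop; pos2(id64) recv 40: drop; pos3(id66) recv 64: drop; pos4(id37) recv 66: fwd; pos5(id71) recv 37: drop; pos6(id42) recv 71: fwd; pos7(id25) recv 42: fwd; pos0(id27) recv 25: drop
After round 1: 3 messages still in flight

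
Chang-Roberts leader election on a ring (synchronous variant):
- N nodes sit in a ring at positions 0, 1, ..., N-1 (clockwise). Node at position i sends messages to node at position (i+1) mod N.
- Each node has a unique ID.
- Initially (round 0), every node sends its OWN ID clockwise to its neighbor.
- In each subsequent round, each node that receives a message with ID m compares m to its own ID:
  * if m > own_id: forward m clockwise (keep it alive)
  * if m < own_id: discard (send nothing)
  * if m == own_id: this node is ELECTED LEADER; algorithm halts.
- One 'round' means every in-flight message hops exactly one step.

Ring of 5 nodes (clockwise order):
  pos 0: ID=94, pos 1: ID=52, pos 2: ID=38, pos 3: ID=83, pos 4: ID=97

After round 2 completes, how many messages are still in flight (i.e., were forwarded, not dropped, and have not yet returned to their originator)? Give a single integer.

Answer: 2

Derivation:
Round 1: pos1(id52) recv 94: fwd; pos2(id38) recv 52: fwd; pos3(id83) recv 38: drop; pos4(id97) recv 83: drop; pos0(id94) recv 97: fwd
Round 2: pos2(id38) recv 94: fwd; pos3(id83) recv 52: drop; pos1(id52) recv 97: fwd
After round 2: 2 messages still in flight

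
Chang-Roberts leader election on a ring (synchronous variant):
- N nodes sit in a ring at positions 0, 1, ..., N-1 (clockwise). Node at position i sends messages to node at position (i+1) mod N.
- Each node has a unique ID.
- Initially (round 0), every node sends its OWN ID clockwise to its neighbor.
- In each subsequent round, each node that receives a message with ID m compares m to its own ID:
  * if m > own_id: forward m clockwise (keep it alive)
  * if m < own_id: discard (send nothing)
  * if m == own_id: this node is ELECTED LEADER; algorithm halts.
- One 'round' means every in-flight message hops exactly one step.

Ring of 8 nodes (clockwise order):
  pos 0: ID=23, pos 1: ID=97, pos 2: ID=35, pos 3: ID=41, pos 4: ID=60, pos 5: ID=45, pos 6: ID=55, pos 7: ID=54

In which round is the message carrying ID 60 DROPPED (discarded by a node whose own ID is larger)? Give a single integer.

Answer: 5

Derivation:
Round 1: pos1(id97) recv 23: drop; pos2(id35) recv 97: fwd; pos3(id41) recv 35: drop; pos4(id60) recv 41: drop; pos5(id45) recv 60: fwd; pos6(id55) recv 45: drop; pos7(id54) recv 55: fwd; pos0(id23) recv 54: fwd
Round 2: pos3(id41) recv 97: fwd; pos6(id55) recv 60: fwd; pos0(id23) recv 55: fwd; pos1(id97) recv 54: drop
Round 3: pos4(id60) recv 97: fwd; pos7(id54) recv 60: fwd; pos1(id97) recv 55: drop
Round 4: pos5(id45) recv 97: fwd; pos0(id23) recv 60: fwd
Round 5: pos6(id55) recv 97: fwd; pos1(id97) recv 60: drop
Round 6: pos7(id54) recv 97: fwd
Round 7: pos0(id23) recv 97: fwd
Round 8: pos1(id97) recv 97: ELECTED
Message ID 60 originates at pos 4; dropped at pos 1 in round 5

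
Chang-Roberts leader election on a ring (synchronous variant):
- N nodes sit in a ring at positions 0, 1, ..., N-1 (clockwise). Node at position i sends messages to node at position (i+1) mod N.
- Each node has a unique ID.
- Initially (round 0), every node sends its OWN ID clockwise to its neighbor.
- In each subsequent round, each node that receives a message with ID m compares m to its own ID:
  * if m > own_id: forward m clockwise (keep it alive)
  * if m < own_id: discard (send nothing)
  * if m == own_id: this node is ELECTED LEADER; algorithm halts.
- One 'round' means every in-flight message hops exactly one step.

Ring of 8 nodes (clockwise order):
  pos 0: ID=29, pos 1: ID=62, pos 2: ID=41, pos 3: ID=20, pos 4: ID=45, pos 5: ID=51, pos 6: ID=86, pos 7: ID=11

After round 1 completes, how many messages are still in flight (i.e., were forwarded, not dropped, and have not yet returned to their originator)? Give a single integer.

Round 1: pos1(id62) recv 29: drop; pos2(id41) recv 62: fwd; pos3(id20) recv 41: fwd; pos4(id45) recv 20: drop; pos5(id51) recv 45: drop; pos6(id86) recv 51: drop; pos7(id11) recv 86: fwd; pos0(id29) recv 11: drop
After round 1: 3 messages still in flight

Answer: 3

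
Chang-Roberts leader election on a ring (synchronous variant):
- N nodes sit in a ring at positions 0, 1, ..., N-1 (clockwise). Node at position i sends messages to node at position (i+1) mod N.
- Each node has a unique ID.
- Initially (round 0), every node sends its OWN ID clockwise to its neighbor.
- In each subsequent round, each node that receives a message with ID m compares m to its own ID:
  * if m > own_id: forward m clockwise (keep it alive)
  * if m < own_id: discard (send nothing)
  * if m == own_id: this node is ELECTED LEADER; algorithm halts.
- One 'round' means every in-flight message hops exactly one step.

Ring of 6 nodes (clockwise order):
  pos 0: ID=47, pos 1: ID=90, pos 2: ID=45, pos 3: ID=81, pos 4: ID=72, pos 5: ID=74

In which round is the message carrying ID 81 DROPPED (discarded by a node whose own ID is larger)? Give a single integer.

Round 1: pos1(id90) recv 47: drop; pos2(id45) recv 90: fwd; pos3(id81) recv 45: drop; pos4(id72) recv 81: fwd; pos5(id74) recv 72: drop; pos0(id47) recv 74: fwd
Round 2: pos3(id81) recv 90: fwd; pos5(id74) recv 81: fwd; pos1(id90) recv 74: drop
Round 3: pos4(id72) recv 90: fwd; pos0(id47) recv 81: fwd
Round 4: pos5(id74) recv 90: fwd; pos1(id90) recv 81: drop
Round 5: pos0(id47) recv 90: fwd
Round 6: pos1(id90) recv 90: ELECTED
Message ID 81 originates at pos 3; dropped at pos 1 in round 4

Answer: 4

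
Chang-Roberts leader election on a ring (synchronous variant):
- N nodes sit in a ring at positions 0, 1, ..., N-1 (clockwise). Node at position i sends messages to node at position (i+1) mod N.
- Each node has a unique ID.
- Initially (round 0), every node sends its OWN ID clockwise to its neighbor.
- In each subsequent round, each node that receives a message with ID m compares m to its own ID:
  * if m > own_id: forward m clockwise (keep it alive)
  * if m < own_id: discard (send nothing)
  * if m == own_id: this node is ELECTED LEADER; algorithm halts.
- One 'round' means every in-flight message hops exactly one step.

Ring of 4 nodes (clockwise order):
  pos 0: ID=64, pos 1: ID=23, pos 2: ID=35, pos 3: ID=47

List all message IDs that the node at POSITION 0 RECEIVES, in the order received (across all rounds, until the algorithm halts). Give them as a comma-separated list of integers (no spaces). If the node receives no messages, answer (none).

Round 1: pos1(id23) recv 64: fwd; pos2(id35) recv 23: drop; pos3(id47) recv 35: drop; pos0(id64) recv 47: drop
Round 2: pos2(id35) recv 64: fwd
Round 3: pos3(id47) recv 64: fwd
Round 4: pos0(id64) recv 64: ELECTED

Answer: 47,64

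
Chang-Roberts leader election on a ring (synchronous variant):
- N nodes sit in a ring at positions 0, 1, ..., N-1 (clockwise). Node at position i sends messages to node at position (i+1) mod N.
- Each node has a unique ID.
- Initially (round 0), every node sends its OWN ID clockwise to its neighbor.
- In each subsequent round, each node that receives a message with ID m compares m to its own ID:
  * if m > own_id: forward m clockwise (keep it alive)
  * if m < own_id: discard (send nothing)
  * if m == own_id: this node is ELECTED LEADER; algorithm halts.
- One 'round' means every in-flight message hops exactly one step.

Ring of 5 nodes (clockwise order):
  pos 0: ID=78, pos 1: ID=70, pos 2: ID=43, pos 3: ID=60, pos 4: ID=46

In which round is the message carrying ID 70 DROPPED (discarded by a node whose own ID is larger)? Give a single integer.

Answer: 4

Derivation:
Round 1: pos1(id70) recv 78: fwd; pos2(id43) recv 70: fwd; pos3(id60) recv 43: drop; pos4(id46) recv 60: fwd; pos0(id78) recv 46: drop
Round 2: pos2(id43) recv 78: fwd; pos3(id60) recv 70: fwd; pos0(id78) recv 60: drop
Round 3: pos3(id60) recv 78: fwd; pos4(id46) recv 70: fwd
Round 4: pos4(id46) recv 78: fwd; pos0(id78) recv 70: drop
Round 5: pos0(id78) recv 78: ELECTED
Message ID 70 originates at pos 1; dropped at pos 0 in round 4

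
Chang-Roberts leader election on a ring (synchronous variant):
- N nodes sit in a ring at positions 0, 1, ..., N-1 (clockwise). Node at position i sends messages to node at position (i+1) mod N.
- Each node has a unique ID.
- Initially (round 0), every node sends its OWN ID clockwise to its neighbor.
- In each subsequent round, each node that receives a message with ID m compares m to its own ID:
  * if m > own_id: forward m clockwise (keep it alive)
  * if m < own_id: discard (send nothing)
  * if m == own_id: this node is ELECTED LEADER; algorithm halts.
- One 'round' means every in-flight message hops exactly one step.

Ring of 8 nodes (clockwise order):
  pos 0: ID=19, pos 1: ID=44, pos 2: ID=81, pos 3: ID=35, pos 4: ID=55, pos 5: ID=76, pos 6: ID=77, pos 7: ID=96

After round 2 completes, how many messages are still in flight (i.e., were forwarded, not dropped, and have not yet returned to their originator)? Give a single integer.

Round 1: pos1(id44) recv 19: drop; pos2(id81) recv 44: drop; pos3(id35) recv 81: fwd; pos4(id55) recv 35: drop; pos5(id76) recv 55: drop; pos6(id77) recv 76: drop; pos7(id96) recv 77: drop; pos0(id19) recv 96: fwd
Round 2: pos4(id55) recv 81: fwd; pos1(id44) recv 96: fwd
After round 2: 2 messages still in flight

Answer: 2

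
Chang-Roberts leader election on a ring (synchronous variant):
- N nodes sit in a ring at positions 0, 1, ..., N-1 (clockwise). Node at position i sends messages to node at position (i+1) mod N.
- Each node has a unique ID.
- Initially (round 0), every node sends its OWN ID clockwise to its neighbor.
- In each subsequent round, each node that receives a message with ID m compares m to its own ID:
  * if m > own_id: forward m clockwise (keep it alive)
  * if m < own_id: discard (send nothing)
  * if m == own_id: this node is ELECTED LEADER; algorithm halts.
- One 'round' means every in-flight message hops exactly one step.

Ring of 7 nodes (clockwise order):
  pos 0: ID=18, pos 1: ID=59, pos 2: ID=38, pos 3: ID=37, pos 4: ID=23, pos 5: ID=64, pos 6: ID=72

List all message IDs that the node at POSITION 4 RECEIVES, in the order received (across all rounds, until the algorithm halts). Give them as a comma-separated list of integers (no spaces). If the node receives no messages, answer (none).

Round 1: pos1(id59) recv 18: drop; pos2(id38) recv 59: fwd; pos3(id37) recv 38: fwd; pos4(id23) recv 37: fwd; pos5(id64) recv 23: drop; pos6(id72) recv 64: drop; pos0(id18) recv 72: fwd
Round 2: pos3(id37) recv 59: fwd; pos4(id23) recv 38: fwd; pos5(id64) recv 37: drop; pos1(id59) recv 72: fwd
Round 3: pos4(id23) recv 59: fwd; pos5(id64) recv 38: drop; pos2(id38) recv 72: fwd
Round 4: pos5(id64) recv 59: drop; pos3(id37) recv 72: fwd
Round 5: pos4(id23) recv 72: fwd
Round 6: pos5(id64) recv 72: fwd
Round 7: pos6(id72) recv 72: ELECTED

Answer: 37,38,59,72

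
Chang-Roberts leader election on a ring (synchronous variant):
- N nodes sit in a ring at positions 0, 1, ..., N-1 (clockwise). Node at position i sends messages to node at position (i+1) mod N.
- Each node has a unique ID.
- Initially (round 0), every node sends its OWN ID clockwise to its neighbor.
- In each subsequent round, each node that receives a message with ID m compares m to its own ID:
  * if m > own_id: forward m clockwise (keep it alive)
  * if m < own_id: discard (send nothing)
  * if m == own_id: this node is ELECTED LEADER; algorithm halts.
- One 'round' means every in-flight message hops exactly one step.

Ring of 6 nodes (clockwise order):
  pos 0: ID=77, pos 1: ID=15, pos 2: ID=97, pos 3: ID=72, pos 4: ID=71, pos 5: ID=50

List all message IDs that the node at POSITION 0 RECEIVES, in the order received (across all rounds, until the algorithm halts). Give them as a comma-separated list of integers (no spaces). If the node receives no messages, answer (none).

Round 1: pos1(id15) recv 77: fwd; pos2(id97) recv 15: drop; pos3(id72) recv 97: fwd; pos4(id71) recv 72: fwd; pos5(id50) recv 71: fwd; pos0(id77) recv 50: drop
Round 2: pos2(id97) recv 77: drop; pos4(id71) recv 97: fwd; pos5(id50) recv 72: fwd; pos0(id77) recv 71: drop
Round 3: pos5(id50) recv 97: fwd; pos0(id77) recv 72: drop
Round 4: pos0(id77) recv 97: fwd
Round 5: pos1(id15) recv 97: fwd
Round 6: pos2(id97) recv 97: ELECTED

Answer: 50,71,72,97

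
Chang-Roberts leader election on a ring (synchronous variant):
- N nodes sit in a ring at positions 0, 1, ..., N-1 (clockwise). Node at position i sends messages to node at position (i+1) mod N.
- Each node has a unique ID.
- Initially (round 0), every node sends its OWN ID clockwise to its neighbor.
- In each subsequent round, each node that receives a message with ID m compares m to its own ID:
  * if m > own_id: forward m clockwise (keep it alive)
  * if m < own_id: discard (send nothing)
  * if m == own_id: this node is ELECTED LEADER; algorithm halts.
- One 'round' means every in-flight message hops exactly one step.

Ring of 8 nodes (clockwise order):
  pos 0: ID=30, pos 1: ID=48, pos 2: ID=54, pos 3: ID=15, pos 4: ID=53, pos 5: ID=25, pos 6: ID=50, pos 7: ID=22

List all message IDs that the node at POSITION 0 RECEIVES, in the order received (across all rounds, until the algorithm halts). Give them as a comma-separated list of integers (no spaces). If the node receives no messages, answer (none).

Round 1: pos1(id48) recv 30: drop; pos2(id54) recv 48: drop; pos3(id15) recv 54: fwd; pos4(id53) recv 15: drop; pos5(id25) recv 53: fwd; pos6(id50) recv 25: drop; pos7(id22) recv 50: fwd; pos0(id30) recv 22: drop
Round 2: pos4(id53) recv 54: fwd; pos6(id50) recv 53: fwd; pos0(id30) recv 50: fwd
Round 3: pos5(id25) recv 54: fwd; pos7(id22) recv 53: fwd; pos1(id48) recv 50: fwd
Round 4: pos6(id50) recv 54: fwd; pos0(id30) recv 53: fwd; pos2(id54) recv 50: drop
Round 5: pos7(id22) recv 54: fwd; pos1(id48) recv 53: fwd
Round 6: pos0(id30) recv 54: fwd; pos2(id54) recv 53: drop
Round 7: pos1(id48) recv 54: fwd
Round 8: pos2(id54) recv 54: ELECTED

Answer: 22,50,53,54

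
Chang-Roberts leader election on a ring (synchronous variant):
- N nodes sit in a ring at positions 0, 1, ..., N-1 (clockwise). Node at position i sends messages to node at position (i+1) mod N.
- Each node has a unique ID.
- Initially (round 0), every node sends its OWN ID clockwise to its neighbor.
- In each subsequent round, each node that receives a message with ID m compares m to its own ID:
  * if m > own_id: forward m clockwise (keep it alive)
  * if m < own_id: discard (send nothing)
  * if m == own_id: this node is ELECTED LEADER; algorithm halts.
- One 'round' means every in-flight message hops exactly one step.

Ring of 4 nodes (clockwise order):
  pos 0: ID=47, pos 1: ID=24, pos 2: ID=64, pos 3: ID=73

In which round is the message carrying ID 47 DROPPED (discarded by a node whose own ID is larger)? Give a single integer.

Answer: 2

Derivation:
Round 1: pos1(id24) recv 47: fwd; pos2(id64) recv 24: drop; pos3(id73) recv 64: drop; pos0(id47) recv 73: fwd
Round 2: pos2(id64) recv 47: drop; pos1(id24) recv 73: fwd
Round 3: pos2(id64) recv 73: fwd
Round 4: pos3(id73) recv 73: ELECTED
Message ID 47 originates at pos 0; dropped at pos 2 in round 2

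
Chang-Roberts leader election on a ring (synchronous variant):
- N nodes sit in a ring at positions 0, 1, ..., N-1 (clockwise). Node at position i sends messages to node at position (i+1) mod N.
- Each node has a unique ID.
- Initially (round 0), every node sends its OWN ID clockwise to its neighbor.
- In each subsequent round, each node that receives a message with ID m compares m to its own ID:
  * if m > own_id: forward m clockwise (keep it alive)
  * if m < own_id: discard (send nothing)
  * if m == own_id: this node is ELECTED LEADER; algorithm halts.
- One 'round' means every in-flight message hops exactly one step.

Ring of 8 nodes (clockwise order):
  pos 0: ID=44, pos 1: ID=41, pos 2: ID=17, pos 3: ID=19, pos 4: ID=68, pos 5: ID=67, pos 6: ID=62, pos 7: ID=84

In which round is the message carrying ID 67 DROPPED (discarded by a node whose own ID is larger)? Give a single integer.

Answer: 2

Derivation:
Round 1: pos1(id41) recv 44: fwd; pos2(id17) recv 41: fwd; pos3(id19) recv 17: drop; pos4(id68) recv 19: drop; pos5(id67) recv 68: fwd; pos6(id62) recv 67: fwd; pos7(id84) recv 62: drop; pos0(id44) recv 84: fwd
Round 2: pos2(id17) recv 44: fwd; pos3(id19) recv 41: fwd; pos6(id62) recv 68: fwd; pos7(id84) recv 67: drop; pos1(id41) recv 84: fwd
Round 3: pos3(id19) recv 44: fwd; pos4(id68) recv 41: drop; pos7(id84) recv 68: drop; pos2(id17) recv 84: fwd
Round 4: pos4(id68) recv 44: drop; pos3(id19) recv 84: fwd
Round 5: pos4(id68) recv 84: fwd
Round 6: pos5(id67) recv 84: fwd
Round 7: pos6(id62) recv 84: fwd
Round 8: pos7(id84) recv 84: ELECTED
Message ID 67 originates at pos 5; dropped at pos 7 in round 2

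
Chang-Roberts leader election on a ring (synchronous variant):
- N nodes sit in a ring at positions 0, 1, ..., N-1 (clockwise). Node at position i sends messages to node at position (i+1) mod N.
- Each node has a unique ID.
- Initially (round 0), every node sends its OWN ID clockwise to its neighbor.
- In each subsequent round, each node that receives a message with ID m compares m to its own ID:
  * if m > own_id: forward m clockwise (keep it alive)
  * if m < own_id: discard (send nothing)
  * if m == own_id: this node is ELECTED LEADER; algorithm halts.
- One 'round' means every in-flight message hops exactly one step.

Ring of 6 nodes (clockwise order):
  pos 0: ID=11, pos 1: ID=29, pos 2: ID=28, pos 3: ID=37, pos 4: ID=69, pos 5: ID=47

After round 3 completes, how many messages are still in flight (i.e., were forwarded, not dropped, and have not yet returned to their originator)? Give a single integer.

Round 1: pos1(id29) recv 11: drop; pos2(id28) recv 29: fwd; pos3(id37) recv 28: drop; pos4(id69) recv 37: drop; pos5(id47) recv 69: fwd; pos0(id11) recv 47: fwd
Round 2: pos3(id37) recv 29: drop; pos0(id11) recv 69: fwd; pos1(id29) recv 47: fwd
Round 3: pos1(id29) recv 69: fwd; pos2(id28) recv 47: fwd
After round 3: 2 messages still in flight

Answer: 2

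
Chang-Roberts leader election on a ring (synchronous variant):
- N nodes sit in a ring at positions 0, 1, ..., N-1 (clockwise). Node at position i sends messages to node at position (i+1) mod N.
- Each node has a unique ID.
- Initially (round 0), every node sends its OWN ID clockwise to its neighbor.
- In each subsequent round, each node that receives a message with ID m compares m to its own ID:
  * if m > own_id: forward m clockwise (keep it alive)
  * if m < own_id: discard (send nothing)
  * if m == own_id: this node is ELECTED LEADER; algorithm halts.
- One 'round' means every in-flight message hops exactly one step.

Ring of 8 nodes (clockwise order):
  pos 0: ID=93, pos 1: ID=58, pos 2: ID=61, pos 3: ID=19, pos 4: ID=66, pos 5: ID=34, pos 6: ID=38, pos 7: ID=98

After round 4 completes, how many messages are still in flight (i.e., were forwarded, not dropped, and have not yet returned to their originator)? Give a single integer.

Round 1: pos1(id58) recv 93: fwd; pos2(id61) recv 58: drop; pos3(id19) recv 61: fwd; pos4(id66) recv 19: drop; pos5(id34) recv 66: fwd; pos6(id38) recv 34: drop; pos7(id98) recv 38: drop; pos0(id93) recv 98: fwd
Round 2: pos2(id61) recv 93: fwd; pos4(id66) recv 61: drop; pos6(id38) recv 66: fwd; pos1(id58) recv 98: fwd
Round 3: pos3(id19) recv 93: fwd; pos7(id98) recv 66: drop; pos2(id61) recv 98: fwd
Round 4: pos4(id66) recv 93: fwd; pos3(id19) recv 98: fwd
After round 4: 2 messages still in flight

Answer: 2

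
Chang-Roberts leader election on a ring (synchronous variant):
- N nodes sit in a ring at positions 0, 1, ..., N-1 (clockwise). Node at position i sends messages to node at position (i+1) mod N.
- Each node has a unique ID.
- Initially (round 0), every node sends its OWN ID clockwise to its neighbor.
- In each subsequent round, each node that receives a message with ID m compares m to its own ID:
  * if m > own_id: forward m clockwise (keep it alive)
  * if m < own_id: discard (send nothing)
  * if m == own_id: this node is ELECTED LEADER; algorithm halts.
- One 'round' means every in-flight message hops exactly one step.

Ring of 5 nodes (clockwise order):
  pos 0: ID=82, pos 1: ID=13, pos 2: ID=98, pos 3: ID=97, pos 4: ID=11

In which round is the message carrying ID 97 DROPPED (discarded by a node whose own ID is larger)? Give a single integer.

Answer: 4

Derivation:
Round 1: pos1(id13) recv 82: fwd; pos2(id98) recv 13: drop; pos3(id97) recv 98: fwd; pos4(id11) recv 97: fwd; pos0(id82) recv 11: drop
Round 2: pos2(id98) recv 82: drop; pos4(id11) recv 98: fwd; pos0(id82) recv 97: fwd
Round 3: pos0(id82) recv 98: fwd; pos1(id13) recv 97: fwd
Round 4: pos1(id13) recv 98: fwd; pos2(id98) recv 97: drop
Round 5: pos2(id98) recv 98: ELECTED
Message ID 97 originates at pos 3; dropped at pos 2 in round 4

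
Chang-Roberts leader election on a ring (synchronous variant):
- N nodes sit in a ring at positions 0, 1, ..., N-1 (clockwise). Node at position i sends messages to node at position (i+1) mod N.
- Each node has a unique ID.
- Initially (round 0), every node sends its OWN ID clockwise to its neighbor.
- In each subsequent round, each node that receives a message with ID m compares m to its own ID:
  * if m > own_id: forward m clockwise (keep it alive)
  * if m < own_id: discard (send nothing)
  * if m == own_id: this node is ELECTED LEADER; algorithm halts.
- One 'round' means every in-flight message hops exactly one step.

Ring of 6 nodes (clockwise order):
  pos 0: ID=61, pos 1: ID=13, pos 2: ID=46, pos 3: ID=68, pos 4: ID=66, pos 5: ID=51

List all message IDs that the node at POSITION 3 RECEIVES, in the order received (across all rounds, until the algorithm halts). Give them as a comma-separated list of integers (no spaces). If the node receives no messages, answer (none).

Round 1: pos1(id13) recv 61: fwd; pos2(id46) recv 13: drop; pos3(id68) recv 46: drop; pos4(id66) recv 68: fwd; pos5(id51) recv 66: fwd; pos0(id61) recv 51: drop
Round 2: pos2(id46) recv 61: fwd; pos5(id51) recv 68: fwd; pos0(id61) recv 66: fwd
Round 3: pos3(id68) recv 61: drop; pos0(id61) recv 68: fwd; pos1(id13) recv 66: fwd
Round 4: pos1(id13) recv 68: fwd; pos2(id46) recv 66: fwd
Round 5: pos2(id46) recv 68: fwd; pos3(id68) recv 66: drop
Round 6: pos3(id68) recv 68: ELECTED

Answer: 46,61,66,68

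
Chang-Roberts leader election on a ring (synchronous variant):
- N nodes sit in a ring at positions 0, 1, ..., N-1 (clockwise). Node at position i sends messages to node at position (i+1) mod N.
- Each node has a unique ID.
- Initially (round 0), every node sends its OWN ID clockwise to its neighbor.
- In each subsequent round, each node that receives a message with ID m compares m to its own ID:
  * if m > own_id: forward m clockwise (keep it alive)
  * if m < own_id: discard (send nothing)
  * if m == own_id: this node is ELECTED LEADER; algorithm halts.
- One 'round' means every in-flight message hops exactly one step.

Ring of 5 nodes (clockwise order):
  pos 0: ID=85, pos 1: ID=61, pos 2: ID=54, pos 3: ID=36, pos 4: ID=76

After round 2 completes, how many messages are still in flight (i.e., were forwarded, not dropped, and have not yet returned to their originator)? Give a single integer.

Round 1: pos1(id61) recv 85: fwd; pos2(id54) recv 61: fwd; pos3(id36) recv 54: fwd; pos4(id76) recv 36: drop; pos0(id85) recv 76: drop
Round 2: pos2(id54) recv 85: fwd; pos3(id36) recv 61: fwd; pos4(id76) recv 54: drop
After round 2: 2 messages still in flight

Answer: 2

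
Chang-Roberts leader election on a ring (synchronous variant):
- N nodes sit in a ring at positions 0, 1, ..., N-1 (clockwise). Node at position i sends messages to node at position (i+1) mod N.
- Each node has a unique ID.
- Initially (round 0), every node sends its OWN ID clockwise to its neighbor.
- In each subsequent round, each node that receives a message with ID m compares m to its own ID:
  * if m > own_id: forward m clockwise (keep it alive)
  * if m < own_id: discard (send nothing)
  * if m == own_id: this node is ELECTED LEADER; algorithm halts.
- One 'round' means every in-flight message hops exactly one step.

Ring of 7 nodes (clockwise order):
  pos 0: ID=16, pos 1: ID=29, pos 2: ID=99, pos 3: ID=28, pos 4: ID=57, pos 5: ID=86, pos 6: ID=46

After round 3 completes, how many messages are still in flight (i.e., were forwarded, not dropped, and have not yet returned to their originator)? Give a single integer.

Answer: 2

Derivation:
Round 1: pos1(id29) recv 16: drop; pos2(id99) recv 29: drop; pos3(id28) recv 99: fwd; pos4(id57) recv 28: drop; pos5(id86) recv 57: drop; pos6(id46) recv 86: fwd; pos0(id16) recv 46: fwd
Round 2: pos4(id57) recv 99: fwd; pos0(id16) recv 86: fwd; pos1(id29) recv 46: fwd
Round 3: pos5(id86) recv 99: fwd; pos1(id29) recv 86: fwd; pos2(id99) recv 46: drop
After round 3: 2 messages still in flight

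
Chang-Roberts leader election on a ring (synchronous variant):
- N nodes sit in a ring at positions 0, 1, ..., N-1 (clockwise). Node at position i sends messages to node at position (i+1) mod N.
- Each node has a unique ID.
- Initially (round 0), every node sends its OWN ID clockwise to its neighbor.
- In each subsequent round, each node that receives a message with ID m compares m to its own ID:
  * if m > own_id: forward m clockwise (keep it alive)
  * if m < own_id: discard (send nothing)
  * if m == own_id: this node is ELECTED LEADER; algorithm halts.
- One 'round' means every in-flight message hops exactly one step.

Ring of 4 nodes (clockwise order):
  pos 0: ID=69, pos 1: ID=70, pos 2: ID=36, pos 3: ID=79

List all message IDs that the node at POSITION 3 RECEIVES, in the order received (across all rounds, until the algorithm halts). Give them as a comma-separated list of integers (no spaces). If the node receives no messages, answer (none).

Answer: 36,70,79

Derivation:
Round 1: pos1(id70) recv 69: drop; pos2(id36) recv 70: fwd; pos3(id79) recv 36: drop; pos0(id69) recv 79: fwd
Round 2: pos3(id79) recv 70: drop; pos1(id70) recv 79: fwd
Round 3: pos2(id36) recv 79: fwd
Round 4: pos3(id79) recv 79: ELECTED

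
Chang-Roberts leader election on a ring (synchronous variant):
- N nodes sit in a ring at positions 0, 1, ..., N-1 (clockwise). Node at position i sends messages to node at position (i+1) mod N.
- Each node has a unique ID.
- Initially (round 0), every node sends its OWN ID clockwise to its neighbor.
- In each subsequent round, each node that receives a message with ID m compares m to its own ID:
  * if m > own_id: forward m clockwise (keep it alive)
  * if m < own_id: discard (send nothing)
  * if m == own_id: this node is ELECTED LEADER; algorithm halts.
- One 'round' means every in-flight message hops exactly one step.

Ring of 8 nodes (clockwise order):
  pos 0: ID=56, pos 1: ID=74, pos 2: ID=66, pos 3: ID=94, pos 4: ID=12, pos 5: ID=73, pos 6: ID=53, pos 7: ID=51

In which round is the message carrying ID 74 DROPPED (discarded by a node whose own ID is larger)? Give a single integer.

Round 1: pos1(id74) recv 56: drop; pos2(id66) recv 74: fwd; pos3(id94) recv 66: drop; pos4(id12) recv 94: fwd; pos5(id73) recv 12: drop; pos6(id53) recv 73: fwd; pos7(id51) recv 53: fwd; pos0(id56) recv 51: drop
Round 2: pos3(id94) recv 74: drop; pos5(id73) recv 94: fwd; pos7(id51) recv 73: fwd; pos0(id56) recv 53: drop
Round 3: pos6(id53) recv 94: fwd; pos0(id56) recv 73: fwd
Round 4: pos7(id51) recv 94: fwd; pos1(id74) recv 73: drop
Round 5: pos0(id56) recv 94: fwd
Round 6: pos1(id74) recv 94: fwd
Round 7: pos2(id66) recv 94: fwd
Round 8: pos3(id94) recv 94: ELECTED
Message ID 74 originates at pos 1; dropped at pos 3 in round 2

Answer: 2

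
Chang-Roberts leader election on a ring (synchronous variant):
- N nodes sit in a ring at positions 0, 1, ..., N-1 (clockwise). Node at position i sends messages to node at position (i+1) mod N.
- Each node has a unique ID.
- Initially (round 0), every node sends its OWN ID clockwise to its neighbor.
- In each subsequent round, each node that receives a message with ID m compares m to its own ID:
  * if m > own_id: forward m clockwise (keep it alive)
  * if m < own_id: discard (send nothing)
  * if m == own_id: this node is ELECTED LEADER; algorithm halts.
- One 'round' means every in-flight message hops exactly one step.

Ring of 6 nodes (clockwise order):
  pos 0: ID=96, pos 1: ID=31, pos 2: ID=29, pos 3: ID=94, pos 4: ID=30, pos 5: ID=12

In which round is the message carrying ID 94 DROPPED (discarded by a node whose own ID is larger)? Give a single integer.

Answer: 3

Derivation:
Round 1: pos1(id31) recv 96: fwd; pos2(id29) recv 31: fwd; pos3(id94) recv 29: drop; pos4(id30) recv 94: fwd; pos5(id12) recv 30: fwd; pos0(id96) recv 12: drop
Round 2: pos2(id29) recv 96: fwd; pos3(id94) recv 31: drop; pos5(id12) recv 94: fwd; pos0(id96) recv 30: drop
Round 3: pos3(id94) recv 96: fwd; pos0(id96) recv 94: drop
Round 4: pos4(id30) recv 96: fwd
Round 5: pos5(id12) recv 96: fwd
Round 6: pos0(id96) recv 96: ELECTED
Message ID 94 originates at pos 3; dropped at pos 0 in round 3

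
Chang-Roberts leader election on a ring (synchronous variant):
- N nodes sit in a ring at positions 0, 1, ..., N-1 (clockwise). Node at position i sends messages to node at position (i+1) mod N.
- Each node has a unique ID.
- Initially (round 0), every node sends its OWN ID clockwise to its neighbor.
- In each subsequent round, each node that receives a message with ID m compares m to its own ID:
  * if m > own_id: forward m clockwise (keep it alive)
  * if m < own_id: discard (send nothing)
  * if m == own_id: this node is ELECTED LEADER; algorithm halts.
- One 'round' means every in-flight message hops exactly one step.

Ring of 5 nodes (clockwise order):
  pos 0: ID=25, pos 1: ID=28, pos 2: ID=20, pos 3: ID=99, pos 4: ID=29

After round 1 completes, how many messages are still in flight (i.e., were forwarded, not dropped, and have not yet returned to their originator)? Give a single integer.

Answer: 3

Derivation:
Round 1: pos1(id28) recv 25: drop; pos2(id20) recv 28: fwd; pos3(id99) recv 20: drop; pos4(id29) recv 99: fwd; pos0(id25) recv 29: fwd
After round 1: 3 messages still in flight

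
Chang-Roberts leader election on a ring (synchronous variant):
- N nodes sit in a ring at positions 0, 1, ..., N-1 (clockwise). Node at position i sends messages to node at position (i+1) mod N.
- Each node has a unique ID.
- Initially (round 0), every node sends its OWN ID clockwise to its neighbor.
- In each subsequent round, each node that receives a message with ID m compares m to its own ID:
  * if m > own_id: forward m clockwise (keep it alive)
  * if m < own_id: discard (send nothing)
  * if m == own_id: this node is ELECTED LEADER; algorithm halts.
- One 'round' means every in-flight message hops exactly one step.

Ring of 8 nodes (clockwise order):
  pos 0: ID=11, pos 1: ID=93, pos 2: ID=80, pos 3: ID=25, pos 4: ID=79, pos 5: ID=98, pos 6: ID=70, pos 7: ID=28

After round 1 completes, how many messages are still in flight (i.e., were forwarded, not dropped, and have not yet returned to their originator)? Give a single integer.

Answer: 5

Derivation:
Round 1: pos1(id93) recv 11: drop; pos2(id80) recv 93: fwd; pos3(id25) recv 80: fwd; pos4(id79) recv 25: drop; pos5(id98) recv 79: drop; pos6(id70) recv 98: fwd; pos7(id28) recv 70: fwd; pos0(id11) recv 28: fwd
After round 1: 5 messages still in flight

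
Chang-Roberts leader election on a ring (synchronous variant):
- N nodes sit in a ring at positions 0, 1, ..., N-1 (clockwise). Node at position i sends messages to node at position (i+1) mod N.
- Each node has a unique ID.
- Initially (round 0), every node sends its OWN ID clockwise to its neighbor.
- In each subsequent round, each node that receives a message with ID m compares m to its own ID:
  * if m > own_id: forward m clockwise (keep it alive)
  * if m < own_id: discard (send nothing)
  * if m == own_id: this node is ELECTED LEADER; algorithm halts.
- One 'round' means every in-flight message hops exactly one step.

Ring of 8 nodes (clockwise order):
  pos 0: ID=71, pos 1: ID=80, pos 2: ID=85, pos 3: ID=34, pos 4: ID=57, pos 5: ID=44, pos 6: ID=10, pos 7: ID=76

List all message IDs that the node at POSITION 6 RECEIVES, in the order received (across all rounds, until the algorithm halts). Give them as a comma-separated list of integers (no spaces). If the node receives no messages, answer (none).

Answer: 44,57,85

Derivation:
Round 1: pos1(id80) recv 71: drop; pos2(id85) recv 80: drop; pos3(id34) recv 85: fwd; pos4(id57) recv 34: drop; pos5(id44) recv 57: fwd; pos6(id10) recv 44: fwd; pos7(id76) recv 10: drop; pos0(id71) recv 76: fwd
Round 2: pos4(id57) recv 85: fwd; pos6(id10) recv 57: fwd; pos7(id76) recv 44: drop; pos1(id80) recv 76: drop
Round 3: pos5(id44) recv 85: fwd; pos7(id76) recv 57: drop
Round 4: pos6(id10) recv 85: fwd
Round 5: pos7(id76) recv 85: fwd
Round 6: pos0(id71) recv 85: fwd
Round 7: pos1(id80) recv 85: fwd
Round 8: pos2(id85) recv 85: ELECTED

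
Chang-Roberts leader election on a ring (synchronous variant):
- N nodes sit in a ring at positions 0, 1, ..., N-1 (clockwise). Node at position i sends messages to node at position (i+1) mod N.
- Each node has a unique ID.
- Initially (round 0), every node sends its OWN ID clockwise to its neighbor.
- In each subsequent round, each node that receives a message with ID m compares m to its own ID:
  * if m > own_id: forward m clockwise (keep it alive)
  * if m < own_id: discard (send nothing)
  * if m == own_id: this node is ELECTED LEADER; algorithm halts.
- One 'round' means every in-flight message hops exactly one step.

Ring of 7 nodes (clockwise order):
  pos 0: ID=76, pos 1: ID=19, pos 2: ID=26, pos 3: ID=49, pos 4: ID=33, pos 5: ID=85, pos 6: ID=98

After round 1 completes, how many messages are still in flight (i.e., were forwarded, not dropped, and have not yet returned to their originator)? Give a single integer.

Answer: 3

Derivation:
Round 1: pos1(id19) recv 76: fwd; pos2(id26) recv 19: drop; pos3(id49) recv 26: drop; pos4(id33) recv 49: fwd; pos5(id85) recv 33: drop; pos6(id98) recv 85: drop; pos0(id76) recv 98: fwd
After round 1: 3 messages still in flight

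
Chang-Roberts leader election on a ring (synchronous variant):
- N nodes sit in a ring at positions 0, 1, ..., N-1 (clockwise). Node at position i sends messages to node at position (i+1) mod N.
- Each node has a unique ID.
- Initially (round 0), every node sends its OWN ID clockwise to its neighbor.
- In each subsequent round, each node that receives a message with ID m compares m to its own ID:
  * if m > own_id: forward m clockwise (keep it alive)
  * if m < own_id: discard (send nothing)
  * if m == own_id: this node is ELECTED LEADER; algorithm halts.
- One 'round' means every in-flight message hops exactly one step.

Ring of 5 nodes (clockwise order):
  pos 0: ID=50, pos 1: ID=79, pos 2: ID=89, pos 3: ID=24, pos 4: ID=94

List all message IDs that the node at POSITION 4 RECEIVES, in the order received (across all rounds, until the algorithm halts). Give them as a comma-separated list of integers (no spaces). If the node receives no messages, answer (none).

Round 1: pos1(id79) recv 50: drop; pos2(id89) recv 79: drop; pos3(id24) recv 89: fwd; pos4(id94) recv 24: drop; pos0(id50) recv 94: fwd
Round 2: pos4(id94) recv 89: drop; pos1(id79) recv 94: fwd
Round 3: pos2(id89) recv 94: fwd
Round 4: pos3(id24) recv 94: fwd
Round 5: pos4(id94) recv 94: ELECTED

Answer: 24,89,94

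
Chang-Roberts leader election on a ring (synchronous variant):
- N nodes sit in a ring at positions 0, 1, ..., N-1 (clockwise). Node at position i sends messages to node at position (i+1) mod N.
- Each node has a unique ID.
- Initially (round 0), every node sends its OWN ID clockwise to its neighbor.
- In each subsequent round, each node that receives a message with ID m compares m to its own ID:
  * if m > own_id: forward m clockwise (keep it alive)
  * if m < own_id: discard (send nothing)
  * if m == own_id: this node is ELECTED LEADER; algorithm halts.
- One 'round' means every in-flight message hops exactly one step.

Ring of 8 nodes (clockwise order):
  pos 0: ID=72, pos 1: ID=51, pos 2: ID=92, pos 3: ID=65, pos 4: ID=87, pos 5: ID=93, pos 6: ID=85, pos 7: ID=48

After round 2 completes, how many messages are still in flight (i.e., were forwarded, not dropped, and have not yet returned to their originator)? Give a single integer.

Round 1: pos1(id51) recv 72: fwd; pos2(id92) recv 51: drop; pos3(id65) recv 92: fwd; pos4(id87) recv 65: drop; pos5(id93) recv 87: drop; pos6(id85) recv 93: fwd; pos7(id48) recv 85: fwd; pos0(id72) recv 48: drop
Round 2: pos2(id92) recv 72: drop; pos4(id87) recv 92: fwd; pos7(id48) recv 93: fwd; pos0(id72) recv 85: fwd
After round 2: 3 messages still in flight

Answer: 3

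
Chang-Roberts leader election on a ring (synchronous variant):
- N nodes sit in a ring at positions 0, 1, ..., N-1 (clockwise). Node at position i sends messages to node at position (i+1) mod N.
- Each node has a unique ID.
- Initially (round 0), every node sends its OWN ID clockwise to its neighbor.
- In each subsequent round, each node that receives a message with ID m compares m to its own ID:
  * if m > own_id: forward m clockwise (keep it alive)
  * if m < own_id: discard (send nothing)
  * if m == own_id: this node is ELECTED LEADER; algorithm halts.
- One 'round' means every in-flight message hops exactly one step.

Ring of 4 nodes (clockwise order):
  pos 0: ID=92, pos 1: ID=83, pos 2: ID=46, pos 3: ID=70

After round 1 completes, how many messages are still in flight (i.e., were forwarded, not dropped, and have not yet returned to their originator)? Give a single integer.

Round 1: pos1(id83) recv 92: fwd; pos2(id46) recv 83: fwd; pos3(id70) recv 46: drop; pos0(id92) recv 70: drop
After round 1: 2 messages still in flight

Answer: 2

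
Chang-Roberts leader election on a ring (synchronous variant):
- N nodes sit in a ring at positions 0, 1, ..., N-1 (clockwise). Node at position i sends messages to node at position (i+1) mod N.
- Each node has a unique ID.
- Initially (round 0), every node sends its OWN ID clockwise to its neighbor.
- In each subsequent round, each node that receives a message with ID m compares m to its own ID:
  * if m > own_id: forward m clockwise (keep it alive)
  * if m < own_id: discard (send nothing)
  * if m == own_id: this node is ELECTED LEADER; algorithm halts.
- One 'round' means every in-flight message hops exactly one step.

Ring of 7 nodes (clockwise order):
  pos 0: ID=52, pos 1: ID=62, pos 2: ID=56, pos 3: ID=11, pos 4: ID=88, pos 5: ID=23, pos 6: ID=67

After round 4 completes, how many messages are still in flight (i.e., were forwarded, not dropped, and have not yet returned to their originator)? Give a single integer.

Round 1: pos1(id62) recv 52: drop; pos2(id56) recv 62: fwd; pos3(id11) recv 56: fwd; pos4(id88) recv 11: drop; pos5(id23) recv 88: fwd; pos6(id67) recv 23: drop; pos0(id52) recv 67: fwd
Round 2: pos3(id11) recv 62: fwd; pos4(id88) recv 56: drop; pos6(id67) recv 88: fwd; pos1(id62) recv 67: fwd
Round 3: pos4(id88) recv 62: drop; pos0(id52) recv 88: fwd; pos2(id56) recv 67: fwd
Round 4: pos1(id62) recv 88: fwd; pos3(id11) recv 67: fwd
After round 4: 2 messages still in flight

Answer: 2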